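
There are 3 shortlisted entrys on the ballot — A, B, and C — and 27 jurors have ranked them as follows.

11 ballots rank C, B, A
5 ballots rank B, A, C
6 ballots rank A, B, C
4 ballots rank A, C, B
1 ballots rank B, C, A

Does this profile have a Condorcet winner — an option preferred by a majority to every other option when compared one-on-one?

Head-to-head results (27 voters total):
A vs B: B wins 17–10.
A vs C: A wins 15–12.
B vs C: C wins 15–12.
No candidate beats all others: A beats C beats B beats A, a majority cycle.

No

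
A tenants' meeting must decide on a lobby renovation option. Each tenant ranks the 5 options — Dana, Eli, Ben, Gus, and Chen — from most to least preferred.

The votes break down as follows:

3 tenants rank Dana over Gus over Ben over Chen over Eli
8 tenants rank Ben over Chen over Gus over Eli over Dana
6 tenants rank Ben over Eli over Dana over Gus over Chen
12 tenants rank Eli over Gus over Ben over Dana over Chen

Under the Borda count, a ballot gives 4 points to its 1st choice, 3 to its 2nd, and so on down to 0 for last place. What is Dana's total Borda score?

Borda scores:
  Dana: 3·4 + 8·0 + 6·2 + 12·1 = 36
  Eli: 3·0 + 8·1 + 6·3 + 12·4 = 74
  Ben: 3·2 + 8·4 + 6·4 + 12·2 = 86
  Gus: 3·3 + 8·2 + 6·1 + 12·3 = 67
  Chen: 3·1 + 8·3 + 6·0 + 12·0 = 27

36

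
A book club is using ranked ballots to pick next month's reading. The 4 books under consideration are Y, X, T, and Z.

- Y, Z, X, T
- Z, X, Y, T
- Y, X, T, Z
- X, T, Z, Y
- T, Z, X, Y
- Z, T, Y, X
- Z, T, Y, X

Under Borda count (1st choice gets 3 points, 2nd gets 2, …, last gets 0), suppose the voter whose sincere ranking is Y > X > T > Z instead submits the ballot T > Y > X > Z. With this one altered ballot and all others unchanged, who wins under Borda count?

Borda totals with the altered ballot: Y 8, X 8, T 12, Z 14.
The winner is unchanged: still Z.

Z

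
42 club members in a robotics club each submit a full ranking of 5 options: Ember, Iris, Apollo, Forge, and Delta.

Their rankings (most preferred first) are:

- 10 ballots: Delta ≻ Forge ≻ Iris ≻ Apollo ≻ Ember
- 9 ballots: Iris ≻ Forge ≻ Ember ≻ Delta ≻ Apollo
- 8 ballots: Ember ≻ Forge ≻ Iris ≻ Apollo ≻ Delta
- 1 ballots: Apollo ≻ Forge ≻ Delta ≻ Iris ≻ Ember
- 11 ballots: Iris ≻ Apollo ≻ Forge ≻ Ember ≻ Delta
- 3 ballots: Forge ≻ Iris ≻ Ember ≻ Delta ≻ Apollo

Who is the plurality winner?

First-place vote totals:
  Ember: 8
  Iris: 20
  Apollo: 1
  Forge: 3
  Delta: 10
Iris has the most first-place votes.

Iris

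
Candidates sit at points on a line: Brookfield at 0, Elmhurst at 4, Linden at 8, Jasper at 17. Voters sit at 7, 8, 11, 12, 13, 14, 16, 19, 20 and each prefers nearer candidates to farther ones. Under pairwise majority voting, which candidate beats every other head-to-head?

Jasper

With single-peaked preferences on a line, the Condorcet winner is the candidate closest to the median voter.
The median voter (position 13) is closest to Jasper at 17.
Check: Jasper vs Brookfield — voters closer to Jasper: 7 of 9.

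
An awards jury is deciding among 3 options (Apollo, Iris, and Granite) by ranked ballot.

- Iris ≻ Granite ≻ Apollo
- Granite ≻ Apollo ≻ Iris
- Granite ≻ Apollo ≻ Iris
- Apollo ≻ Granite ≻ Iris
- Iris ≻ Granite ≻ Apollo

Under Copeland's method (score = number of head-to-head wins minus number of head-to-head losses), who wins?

Pairwise results:
  Apollo vs Iris: Apollo wins 3–2.
  Apollo vs Granite: Granite wins 4–1.
  Iris vs Granite: Granite wins 3–2.
Copeland scores (wins − losses):
  Apollo: 1 − 1 = 0
  Iris: 0 − 2 = -2
  Granite: 2 − 0 = 2
Granite has the best Copeland score.

Granite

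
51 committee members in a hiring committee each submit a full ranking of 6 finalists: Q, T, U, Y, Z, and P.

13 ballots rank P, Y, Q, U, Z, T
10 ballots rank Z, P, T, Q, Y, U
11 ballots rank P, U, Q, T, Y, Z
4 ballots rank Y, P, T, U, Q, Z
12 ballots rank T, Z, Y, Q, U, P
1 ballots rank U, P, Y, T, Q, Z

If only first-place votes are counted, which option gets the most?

First-place vote totals:
  Q: 0
  T: 12
  U: 1
  Y: 4
  Z: 10
  P: 24
P has the most first-place votes.

P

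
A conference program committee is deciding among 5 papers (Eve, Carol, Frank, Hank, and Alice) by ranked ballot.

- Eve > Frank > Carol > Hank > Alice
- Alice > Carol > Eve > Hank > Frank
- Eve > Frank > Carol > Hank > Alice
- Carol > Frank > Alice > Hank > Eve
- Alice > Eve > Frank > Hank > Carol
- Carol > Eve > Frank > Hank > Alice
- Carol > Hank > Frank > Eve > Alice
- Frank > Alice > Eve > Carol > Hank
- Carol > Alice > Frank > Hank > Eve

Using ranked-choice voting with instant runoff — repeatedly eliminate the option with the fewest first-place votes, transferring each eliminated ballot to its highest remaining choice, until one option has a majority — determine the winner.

Carol

Round 1: Carol 4, Eve 2, Alice 2, Frank 1, Hank 0. Hank has the fewest and is eliminated.
Round 2: Carol 4, Eve 2, Alice 2, Frank 1. Frank has the fewest and is eliminated.
Round 3: Carol 4, Alice 3, Eve 2. Eve has the fewest and is eliminated.
Round 4: Carol 6, Alice 3. Carol has a majority.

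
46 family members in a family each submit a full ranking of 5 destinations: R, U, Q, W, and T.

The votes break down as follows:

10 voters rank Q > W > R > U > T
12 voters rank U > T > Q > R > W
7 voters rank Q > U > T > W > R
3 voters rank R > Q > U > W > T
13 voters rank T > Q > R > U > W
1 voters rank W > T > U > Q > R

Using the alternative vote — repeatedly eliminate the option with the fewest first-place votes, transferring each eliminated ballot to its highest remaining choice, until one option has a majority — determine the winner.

T

Round 1: Q 17, T 13, U 12, R 3, W 1. W has the fewest and is eliminated.
Round 2: Q 17, T 14, U 12, R 3. R has the fewest and is eliminated.
Round 3: Q 20, T 14, U 12. U has the fewest and is eliminated.
Round 4: T 26, Q 20. T has a majority.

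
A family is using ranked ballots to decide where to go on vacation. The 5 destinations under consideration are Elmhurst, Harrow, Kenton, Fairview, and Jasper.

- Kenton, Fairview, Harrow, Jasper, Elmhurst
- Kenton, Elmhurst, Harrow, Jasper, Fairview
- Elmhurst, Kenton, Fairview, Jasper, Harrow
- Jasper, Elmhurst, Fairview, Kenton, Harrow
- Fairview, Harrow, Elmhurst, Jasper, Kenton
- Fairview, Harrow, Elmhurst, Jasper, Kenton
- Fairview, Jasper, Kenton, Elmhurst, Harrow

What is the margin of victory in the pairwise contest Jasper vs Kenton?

1

Ballots ranking Jasper above Kenton: 4.
Ballots ranking Kenton above Jasper: 3.
Jasper wins 4–3, a margin of 1.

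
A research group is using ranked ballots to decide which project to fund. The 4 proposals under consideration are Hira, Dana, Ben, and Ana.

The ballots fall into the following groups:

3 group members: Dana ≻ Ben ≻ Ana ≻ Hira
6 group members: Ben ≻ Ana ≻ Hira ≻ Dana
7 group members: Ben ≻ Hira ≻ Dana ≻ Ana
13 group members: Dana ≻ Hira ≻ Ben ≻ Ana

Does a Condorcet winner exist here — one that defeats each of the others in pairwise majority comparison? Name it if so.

Dana

Head-to-head results (29 voters total):
Hira vs Dana: Dana wins 16–13.
Hira vs Ben: Ben wins 16–13.
Hira vs Ana: Hira wins 20–9.
Dana vs Ben: Dana wins 16–13.
Dana vs Ana: Dana wins 23–6.
Ben vs Ana: Ben wins 29–0.
Dana beats each rival — Hira (16–13), Ben (16–13), Ana (23–6) — so Dana is the Condorcet winner.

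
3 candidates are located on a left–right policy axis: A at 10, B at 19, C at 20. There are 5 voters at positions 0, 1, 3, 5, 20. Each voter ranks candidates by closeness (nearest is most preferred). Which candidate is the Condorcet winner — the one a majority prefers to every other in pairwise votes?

A

With single-peaked preferences on a line, the Condorcet winner is the candidate closest to the median voter.
The median voter (position 3) is closest to A at 10.
Check: A vs B — voters closer to A: 4 of 5.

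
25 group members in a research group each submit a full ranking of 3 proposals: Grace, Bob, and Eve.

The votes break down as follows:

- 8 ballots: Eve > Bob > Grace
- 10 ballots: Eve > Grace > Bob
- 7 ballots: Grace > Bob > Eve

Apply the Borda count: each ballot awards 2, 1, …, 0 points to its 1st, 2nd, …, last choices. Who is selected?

Borda scores:
  Grace: 8·0 + 10·1 + 7·2 = 24
  Bob: 8·1 + 10·0 + 7·1 = 15
  Eve: 8·2 + 10·2 + 7·0 = 36
Eve has the highest total.

Eve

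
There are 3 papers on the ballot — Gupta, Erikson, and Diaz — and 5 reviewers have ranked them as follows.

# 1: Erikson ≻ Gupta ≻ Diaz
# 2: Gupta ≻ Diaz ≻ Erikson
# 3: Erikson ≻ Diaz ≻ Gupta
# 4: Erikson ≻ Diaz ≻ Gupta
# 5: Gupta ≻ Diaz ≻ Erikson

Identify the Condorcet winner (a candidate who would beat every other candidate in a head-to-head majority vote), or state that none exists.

Head-to-head results (5 voters total):
Gupta vs Erikson: Erikson wins 3–2.
Gupta vs Diaz: Gupta wins 3–2.
Erikson vs Diaz: Erikson wins 3–2.
Erikson beats each rival — Gupta (3–2), Diaz (3–2) — so Erikson is the Condorcet winner.

Erikson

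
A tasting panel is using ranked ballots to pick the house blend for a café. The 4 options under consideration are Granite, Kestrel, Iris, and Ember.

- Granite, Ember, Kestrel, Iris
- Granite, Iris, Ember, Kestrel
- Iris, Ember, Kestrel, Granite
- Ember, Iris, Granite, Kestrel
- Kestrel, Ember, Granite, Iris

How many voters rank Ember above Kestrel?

Ballots ranking Ember above Kestrel: 4.
Ballots ranking Kestrel above Ember: 1.
So 4 of 5 voters prefer Ember to Kestrel.

4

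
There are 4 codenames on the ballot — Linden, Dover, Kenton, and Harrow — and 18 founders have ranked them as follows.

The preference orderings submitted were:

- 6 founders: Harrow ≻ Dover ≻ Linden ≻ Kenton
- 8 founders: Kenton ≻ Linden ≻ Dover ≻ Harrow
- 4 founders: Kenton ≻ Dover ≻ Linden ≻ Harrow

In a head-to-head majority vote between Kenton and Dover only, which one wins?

Kenton

Ballots ranking Kenton above Dover: 8+4 = 12.
Ballots ranking Dover above Kenton: 6.
Kenton wins the head-to-head, 12–6.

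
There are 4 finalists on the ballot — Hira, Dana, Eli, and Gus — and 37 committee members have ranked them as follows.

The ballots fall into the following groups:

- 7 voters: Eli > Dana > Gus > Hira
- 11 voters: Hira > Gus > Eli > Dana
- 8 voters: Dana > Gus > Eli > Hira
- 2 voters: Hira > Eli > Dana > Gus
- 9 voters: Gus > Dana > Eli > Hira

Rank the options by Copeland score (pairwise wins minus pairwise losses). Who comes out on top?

Pairwise results:
  Hira vs Dana: Dana wins 24–13.
  Hira vs Eli: Eli wins 24–13.
  Hira vs Gus: Gus wins 24–13.
  Dana vs Eli: Eli wins 20–17.
  Dana vs Gus: Gus wins 20–17.
  Eli vs Gus: Gus wins 28–9.
Copeland scores (wins − losses):
  Hira: 0 − 3 = -3
  Dana: 1 − 2 = -1
  Eli: 2 − 1 = 1
  Gus: 3 − 0 = 3
Gus has the best Copeland score.

Gus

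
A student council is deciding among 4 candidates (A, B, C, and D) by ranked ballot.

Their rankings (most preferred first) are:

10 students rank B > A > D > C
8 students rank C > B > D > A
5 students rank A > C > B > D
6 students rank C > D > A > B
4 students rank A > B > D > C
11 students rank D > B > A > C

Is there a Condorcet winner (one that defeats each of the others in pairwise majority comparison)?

Yes

Head-to-head results (44 voters total):
A vs B: B wins 29–15.
A vs C: A wins 30–14.
A vs D: D wins 25–19.
B vs C: B wins 25–19.
B vs D: B wins 27–17.
C vs D: D wins 25–19.
B beats each rival — A (29–15), C (25–19), D (27–17) — so B is the Condorcet winner.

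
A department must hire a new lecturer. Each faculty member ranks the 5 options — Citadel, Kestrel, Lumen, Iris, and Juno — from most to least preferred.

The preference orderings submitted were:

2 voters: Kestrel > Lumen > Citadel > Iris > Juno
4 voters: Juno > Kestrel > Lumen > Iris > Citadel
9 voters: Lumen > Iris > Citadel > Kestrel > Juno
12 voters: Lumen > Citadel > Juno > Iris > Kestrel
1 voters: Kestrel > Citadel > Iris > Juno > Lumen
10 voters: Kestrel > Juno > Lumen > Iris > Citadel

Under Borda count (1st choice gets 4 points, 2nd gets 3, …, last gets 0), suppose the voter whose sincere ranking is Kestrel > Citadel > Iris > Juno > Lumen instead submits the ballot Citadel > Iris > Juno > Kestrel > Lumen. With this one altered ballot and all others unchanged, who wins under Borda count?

Lumen

Borda totals with the altered ballot: Citadel 62, Kestrel 70, Lumen 118, Iris 58, Juno 72.
The winner is unchanged: still Lumen.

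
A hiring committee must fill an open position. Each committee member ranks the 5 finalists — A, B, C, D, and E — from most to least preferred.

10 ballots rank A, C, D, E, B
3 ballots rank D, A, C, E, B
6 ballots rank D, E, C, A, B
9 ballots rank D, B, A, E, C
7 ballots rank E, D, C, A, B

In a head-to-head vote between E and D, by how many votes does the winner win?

Ballots ranking E above D: 7.
Ballots ranking D above E: 10+3+6+9 = 28.
D wins 28–7, a margin of 21.

21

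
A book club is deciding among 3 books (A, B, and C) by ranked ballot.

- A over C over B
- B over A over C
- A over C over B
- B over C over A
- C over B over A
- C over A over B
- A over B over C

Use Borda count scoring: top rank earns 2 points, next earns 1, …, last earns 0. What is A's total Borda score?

8

Borda scores:
  A: 2 + 1 + 2 + 0 + 0 + 1 + 2 = 8
  B: 0 + 2 + 0 + 2 + 1 + 0 + 1 = 6
  C: 1 + 0 + 1 + 1 + 2 + 2 + 0 = 7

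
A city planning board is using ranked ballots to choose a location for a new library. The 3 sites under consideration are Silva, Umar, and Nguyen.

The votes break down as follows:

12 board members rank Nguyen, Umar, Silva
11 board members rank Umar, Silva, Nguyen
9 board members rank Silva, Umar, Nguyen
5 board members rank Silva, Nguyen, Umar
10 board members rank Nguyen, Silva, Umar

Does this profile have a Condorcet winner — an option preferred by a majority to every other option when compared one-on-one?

Head-to-head results (47 voters total):
Silva vs Umar: Silva wins 24–23.
Silva vs Nguyen: Silva wins 25–22.
Umar vs Nguyen: Nguyen wins 27–20.
Silva beats each rival — Umar (24–23), Nguyen (25–22) — so Silva is the Condorcet winner.

Yes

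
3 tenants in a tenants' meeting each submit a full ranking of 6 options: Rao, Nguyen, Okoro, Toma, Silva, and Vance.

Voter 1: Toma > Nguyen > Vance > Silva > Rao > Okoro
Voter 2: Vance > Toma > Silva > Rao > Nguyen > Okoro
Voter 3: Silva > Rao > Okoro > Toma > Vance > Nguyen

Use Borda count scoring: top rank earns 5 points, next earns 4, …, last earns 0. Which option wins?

Toma

Borda scores:
  Rao: 1 + 2 + 4 = 7
  Nguyen: 4 + 1 + 0 = 5
  Okoro: 0 + 0 + 3 = 3
  Toma: 5 + 4 + 2 = 11
  Silva: 2 + 3 + 5 = 10
  Vance: 3 + 5 + 1 = 9
Toma has the highest total.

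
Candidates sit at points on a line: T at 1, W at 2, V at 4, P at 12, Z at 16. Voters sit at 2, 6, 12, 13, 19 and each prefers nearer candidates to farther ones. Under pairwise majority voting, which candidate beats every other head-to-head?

With single-peaked preferences on a line, the Condorcet winner is the candidate closest to the median voter.
The median voter (position 12) is closest to P at 12.
Check: P vs T — voters closer to P: 3 of 5.

P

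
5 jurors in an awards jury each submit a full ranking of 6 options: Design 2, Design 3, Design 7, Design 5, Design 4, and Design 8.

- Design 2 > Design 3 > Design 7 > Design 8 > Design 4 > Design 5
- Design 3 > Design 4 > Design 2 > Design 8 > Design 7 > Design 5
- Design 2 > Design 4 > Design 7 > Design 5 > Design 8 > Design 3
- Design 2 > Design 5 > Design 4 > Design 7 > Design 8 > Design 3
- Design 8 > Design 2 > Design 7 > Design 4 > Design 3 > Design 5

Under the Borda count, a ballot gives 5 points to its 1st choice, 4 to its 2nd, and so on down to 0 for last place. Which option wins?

Borda scores:
  Design 2: 5 + 3 + 5 + 5 + 4 = 22
  Design 3: 4 + 5 + 0 + 0 + 1 = 10
  Design 7: 3 + 1 + 3 + 2 + 3 = 12
  Design 5: 0 + 0 + 2 + 4 + 0 = 6
  Design 4: 1 + 4 + 4 + 3 + 2 = 14
  Design 8: 2 + 2 + 1 + 1 + 5 = 11
Design 2 has the highest total.

Design 2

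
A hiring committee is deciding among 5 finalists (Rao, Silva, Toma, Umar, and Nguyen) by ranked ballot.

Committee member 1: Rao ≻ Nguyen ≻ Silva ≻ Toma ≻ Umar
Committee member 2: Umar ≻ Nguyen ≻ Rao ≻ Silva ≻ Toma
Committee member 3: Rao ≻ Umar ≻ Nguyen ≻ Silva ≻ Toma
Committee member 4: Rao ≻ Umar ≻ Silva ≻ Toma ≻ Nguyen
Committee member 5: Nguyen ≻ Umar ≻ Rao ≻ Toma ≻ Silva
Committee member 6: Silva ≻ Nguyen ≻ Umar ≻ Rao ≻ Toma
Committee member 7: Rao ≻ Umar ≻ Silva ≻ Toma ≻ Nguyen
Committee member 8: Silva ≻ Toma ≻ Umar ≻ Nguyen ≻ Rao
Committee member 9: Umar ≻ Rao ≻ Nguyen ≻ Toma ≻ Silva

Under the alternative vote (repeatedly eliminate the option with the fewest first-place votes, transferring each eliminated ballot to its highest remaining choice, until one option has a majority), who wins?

Umar

Round 1: Rao 4, Silva 2, Umar 2, Nguyen 1, Toma 0. Toma has the fewest and is eliminated.
Round 2: Rao 4, Silva 2, Umar 2, Nguyen 1. Nguyen has the fewest and is eliminated.
Round 3: Rao 4, Umar 3, Silva 2. Silva has the fewest and is eliminated.
Round 4: Umar 5, Rao 4. Umar has a majority.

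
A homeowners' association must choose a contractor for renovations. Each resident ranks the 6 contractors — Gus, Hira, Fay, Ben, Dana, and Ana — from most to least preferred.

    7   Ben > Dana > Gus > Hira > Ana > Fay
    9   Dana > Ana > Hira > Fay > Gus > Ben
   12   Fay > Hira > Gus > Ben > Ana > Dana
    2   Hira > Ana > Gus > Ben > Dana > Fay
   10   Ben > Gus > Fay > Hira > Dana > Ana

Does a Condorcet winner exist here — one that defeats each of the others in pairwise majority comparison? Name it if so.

Fay

Head-to-head results (40 voters total):
Gus vs Hira: Hira wins 23–17.
Gus vs Fay: Fay wins 21–19.
Gus vs Ben: Gus wins 23–17.
Gus vs Dana: Gus wins 24–16.
Gus vs Ana: Gus wins 29–11.
Hira vs Fay: Fay wins 22–18.
Hira vs Ben: Hira wins 23–17.
Hira vs Dana: Hira wins 24–16.
Hira vs Ana: Hira wins 31–9.
Fay vs Ben: Fay wins 21–19.
Fay vs Dana: Fay wins 22–18.
Fay vs Ana: Fay wins 22–18.
Ben vs Dana: Ben wins 31–9.
Ben vs Ana: Ben wins 29–11.
Dana vs Ana: Dana wins 26–14.
Fay beats each rival — Gus (21–19), Hira (22–18), Ben (21–19), Dana (22–18), Ana (22–18) — so Fay is the Condorcet winner.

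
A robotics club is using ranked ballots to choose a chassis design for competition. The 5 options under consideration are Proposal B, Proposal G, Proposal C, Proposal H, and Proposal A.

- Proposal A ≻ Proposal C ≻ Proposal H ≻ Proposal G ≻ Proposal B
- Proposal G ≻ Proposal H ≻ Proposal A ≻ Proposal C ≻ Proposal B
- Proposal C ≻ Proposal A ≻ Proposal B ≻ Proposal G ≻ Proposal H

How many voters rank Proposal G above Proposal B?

Ballots ranking Proposal G above Proposal B: 2.
Ballots ranking Proposal B above Proposal G: 1.
So 2 of 3 voters prefer Proposal G to Proposal B.

2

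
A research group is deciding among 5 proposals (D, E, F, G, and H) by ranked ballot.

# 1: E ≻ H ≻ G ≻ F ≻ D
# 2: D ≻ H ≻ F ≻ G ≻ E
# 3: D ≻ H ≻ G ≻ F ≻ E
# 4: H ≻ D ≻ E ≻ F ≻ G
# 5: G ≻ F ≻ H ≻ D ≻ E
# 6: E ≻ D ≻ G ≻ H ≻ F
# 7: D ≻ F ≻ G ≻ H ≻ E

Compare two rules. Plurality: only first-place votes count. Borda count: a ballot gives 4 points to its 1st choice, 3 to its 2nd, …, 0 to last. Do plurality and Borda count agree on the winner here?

Plurality first-place counts: D 3, E 2, F 0, G 1, H 1 → D.
Borda totals: D 19, E 10, F 11, G 13, H 17 → D.
The two rules agree on D.

Yes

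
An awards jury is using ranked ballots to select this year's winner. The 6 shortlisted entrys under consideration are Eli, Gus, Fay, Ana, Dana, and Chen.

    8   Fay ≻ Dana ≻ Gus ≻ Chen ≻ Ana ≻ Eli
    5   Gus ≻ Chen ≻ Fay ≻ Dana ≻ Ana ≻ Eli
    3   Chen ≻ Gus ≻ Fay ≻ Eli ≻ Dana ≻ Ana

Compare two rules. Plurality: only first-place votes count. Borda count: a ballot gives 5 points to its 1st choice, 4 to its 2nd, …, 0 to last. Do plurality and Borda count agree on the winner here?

Yes

Plurality first-place counts: Eli 0, Gus 5, Fay 8, Ana 0, Dana 0, Chen 3 → Fay.
Borda totals: Eli 6, Gus 61, Fay 64, Ana 13, Dana 45, Chen 51 → Fay.
The two rules agree on Fay.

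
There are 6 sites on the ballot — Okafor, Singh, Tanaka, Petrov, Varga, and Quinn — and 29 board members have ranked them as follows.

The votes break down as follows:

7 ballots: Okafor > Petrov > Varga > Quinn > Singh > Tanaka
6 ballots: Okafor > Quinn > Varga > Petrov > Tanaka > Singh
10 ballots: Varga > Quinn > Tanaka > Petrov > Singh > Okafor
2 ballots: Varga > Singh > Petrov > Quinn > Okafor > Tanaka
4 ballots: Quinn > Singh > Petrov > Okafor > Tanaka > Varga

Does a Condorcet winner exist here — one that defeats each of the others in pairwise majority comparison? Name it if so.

Head-to-head results (29 voters total):
Okafor vs Singh: Singh wins 16–13.
Okafor vs Tanaka: Okafor wins 19–10.
Okafor vs Petrov: Petrov wins 16–13.
Okafor vs Varga: Okafor wins 17–12.
Okafor vs Quinn: Quinn wins 16–13.
Singh vs Tanaka: Tanaka wins 16–13.
Singh vs Petrov: Petrov wins 23–6.
Singh vs Varga: Varga wins 25–4.
Singh vs Quinn: Quinn wins 27–2.
Tanaka vs Petrov: Petrov wins 19–10.
Tanaka vs Varga: Varga wins 25–4.
Tanaka vs Quinn: Quinn wins 29–0.
Petrov vs Varga: Varga wins 18–11.
Petrov vs Quinn: Quinn wins 20–9.
Varga vs Quinn: Varga wins 19–10.
No candidate beats all others: Okafor beats Tanaka beats Singh beats Okafor, a majority cycle.

None — there is no Condorcet winner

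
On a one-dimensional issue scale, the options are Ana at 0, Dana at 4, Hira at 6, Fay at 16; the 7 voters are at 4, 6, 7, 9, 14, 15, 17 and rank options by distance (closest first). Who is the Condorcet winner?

With single-peaked preferences on a line, the Condorcet winner is the candidate closest to the median voter.
The median voter (position 9) is closest to Hira at 6.
Check: Hira vs Fay — voters closer to Hira: 4 of 7.

Hira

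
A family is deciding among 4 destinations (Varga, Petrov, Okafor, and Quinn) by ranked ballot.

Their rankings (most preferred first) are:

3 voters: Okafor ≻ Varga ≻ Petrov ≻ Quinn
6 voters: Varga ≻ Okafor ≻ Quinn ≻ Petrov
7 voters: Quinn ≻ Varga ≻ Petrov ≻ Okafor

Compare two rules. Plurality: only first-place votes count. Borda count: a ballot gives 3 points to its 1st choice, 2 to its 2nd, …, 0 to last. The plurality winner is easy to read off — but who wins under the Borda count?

Varga

Plurality first-place counts: Varga 6, Petrov 0, Okafor 3, Quinn 7 → Quinn.
Borda totals: Varga 38, Petrov 10, Okafor 21, Quinn 27 → Varga.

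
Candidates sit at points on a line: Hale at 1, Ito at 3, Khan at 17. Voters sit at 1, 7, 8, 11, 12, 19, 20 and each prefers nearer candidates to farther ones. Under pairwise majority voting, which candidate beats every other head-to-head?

Khan

With single-peaked preferences on a line, the Condorcet winner is the candidate closest to the median voter.
The median voter (position 11) is closest to Khan at 17.
Check: Khan vs Hale — voters closer to Khan: 4 of 7.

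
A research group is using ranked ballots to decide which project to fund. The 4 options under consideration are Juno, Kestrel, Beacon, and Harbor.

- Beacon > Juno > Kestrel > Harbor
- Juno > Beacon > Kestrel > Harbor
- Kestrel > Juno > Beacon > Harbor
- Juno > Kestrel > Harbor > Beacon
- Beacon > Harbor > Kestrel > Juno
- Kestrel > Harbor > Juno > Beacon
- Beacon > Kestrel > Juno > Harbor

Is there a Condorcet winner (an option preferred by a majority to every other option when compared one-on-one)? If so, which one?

No Condorcet winner

Head-to-head results (7 voters total):
Juno vs Kestrel: Kestrel wins 4–3.
Juno vs Beacon: Juno wins 4–3.
Juno vs Harbor: Juno wins 5–2.
Kestrel vs Beacon: Beacon wins 4–3.
Kestrel vs Harbor: Kestrel wins 6–1.
Beacon vs Harbor: Beacon wins 5–2.
No candidate beats all others: Juno beats Beacon beats Kestrel beats Juno, a majority cycle.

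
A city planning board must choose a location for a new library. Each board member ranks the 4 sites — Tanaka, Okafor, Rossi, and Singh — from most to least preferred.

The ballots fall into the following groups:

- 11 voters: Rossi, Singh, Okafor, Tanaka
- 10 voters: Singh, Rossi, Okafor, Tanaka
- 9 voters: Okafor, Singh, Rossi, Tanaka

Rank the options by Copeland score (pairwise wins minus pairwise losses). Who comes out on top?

Pairwise results:
  Tanaka vs Okafor: Okafor wins 30–0.
  Tanaka vs Rossi: Rossi wins 30–0.
  Tanaka vs Singh: Singh wins 30–0.
  Okafor vs Rossi: Rossi wins 21–9.
  Okafor vs Singh: Singh wins 21–9.
  Rossi vs Singh: Singh wins 19–11.
Copeland scores (wins − losses):
  Tanaka: 0 − 3 = -3
  Okafor: 1 − 2 = -1
  Rossi: 2 − 1 = 1
  Singh: 3 − 0 = 3
Singh has the best Copeland score.

Singh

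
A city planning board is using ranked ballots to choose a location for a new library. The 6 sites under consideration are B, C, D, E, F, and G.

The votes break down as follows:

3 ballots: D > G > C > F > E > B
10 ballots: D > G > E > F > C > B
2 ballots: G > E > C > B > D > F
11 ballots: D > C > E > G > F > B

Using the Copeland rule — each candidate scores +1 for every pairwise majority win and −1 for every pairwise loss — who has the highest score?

D

Pairwise results:
  B vs C: C wins 26–0.
  B vs D: D wins 24–2.
  B vs E: E wins 26–0.
  B vs F: F wins 24–2.
  B vs G: G wins 26–0.
  C vs D: D wins 24–2.
  C vs E: C wins 14–12.
  C vs F: C wins 16–10.
  C vs G: G wins 15–11.
  D vs E: D wins 24–2.
  D vs F: D wins 26–0.
  D vs G: D wins 24–2.
  E vs F: E wins 23–3.
  E vs G: G wins 15–11.
  F vs G: G wins 26–0.
Copeland scores (wins − losses):
  B: 0 − 5 = -5
  C: 3 − 2 = 1
  D: 5 − 0 = 5
  E: 2 − 3 = -1
  F: 1 − 4 = -3
  G: 4 − 1 = 3
D has the best Copeland score.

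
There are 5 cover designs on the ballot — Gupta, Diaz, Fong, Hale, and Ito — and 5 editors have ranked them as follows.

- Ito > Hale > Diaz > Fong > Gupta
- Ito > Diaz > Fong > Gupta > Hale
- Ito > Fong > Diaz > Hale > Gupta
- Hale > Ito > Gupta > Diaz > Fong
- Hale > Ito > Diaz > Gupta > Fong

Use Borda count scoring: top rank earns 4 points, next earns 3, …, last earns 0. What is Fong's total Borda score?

6

Borda scores:
  Gupta: 0 + 1 + 0 + 2 + 1 = 4
  Diaz: 2 + 3 + 2 + 1 + 2 = 10
  Fong: 1 + 2 + 3 + 0 + 0 = 6
  Hale: 3 + 0 + 1 + 4 + 4 = 12
  Ito: 4 + 4 + 4 + 3 + 3 = 18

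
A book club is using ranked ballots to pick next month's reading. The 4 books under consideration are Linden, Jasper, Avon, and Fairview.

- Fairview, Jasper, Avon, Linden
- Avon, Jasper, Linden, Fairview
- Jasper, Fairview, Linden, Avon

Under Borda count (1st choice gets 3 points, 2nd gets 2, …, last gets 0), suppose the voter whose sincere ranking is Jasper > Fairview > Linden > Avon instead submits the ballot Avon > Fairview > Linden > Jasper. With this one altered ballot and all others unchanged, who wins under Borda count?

Avon

Borda totals with the altered ballot: Linden 2, Jasper 4, Avon 7, Fairview 5.
The switch changes the winner from Jasper to Avon.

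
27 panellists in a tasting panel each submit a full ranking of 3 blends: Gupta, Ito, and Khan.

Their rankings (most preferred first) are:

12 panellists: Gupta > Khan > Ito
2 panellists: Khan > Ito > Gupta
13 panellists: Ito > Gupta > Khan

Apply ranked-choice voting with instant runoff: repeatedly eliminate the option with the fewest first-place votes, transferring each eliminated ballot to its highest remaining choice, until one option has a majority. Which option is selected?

Ito

Round 1: Ito 13, Gupta 12, Khan 2. Khan has the fewest and is eliminated.
Round 2: Ito 15, Gupta 12. Ito has a majority.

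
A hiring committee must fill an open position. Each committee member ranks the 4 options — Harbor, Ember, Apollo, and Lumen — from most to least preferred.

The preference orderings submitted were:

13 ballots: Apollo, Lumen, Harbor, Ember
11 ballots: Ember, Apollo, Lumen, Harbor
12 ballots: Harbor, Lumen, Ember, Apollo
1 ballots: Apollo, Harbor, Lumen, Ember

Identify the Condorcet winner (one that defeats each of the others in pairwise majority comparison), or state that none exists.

No Condorcet winner

Head-to-head results (37 voters total):
Harbor vs Ember: Harbor wins 26–11.
Harbor vs Apollo: Apollo wins 25–12.
Harbor vs Lumen: Lumen wins 24–13.
Ember vs Apollo: Ember wins 23–14.
Ember vs Lumen: Lumen wins 26–11.
Apollo vs Lumen: Apollo wins 25–12.
No candidate beats all others: Harbor beats Ember beats Apollo beats Harbor, a majority cycle.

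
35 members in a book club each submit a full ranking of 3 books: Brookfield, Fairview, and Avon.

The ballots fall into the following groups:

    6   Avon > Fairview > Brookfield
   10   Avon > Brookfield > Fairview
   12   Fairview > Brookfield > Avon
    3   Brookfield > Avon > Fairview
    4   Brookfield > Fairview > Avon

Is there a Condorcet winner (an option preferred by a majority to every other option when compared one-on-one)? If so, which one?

There is no Condorcet winner

Head-to-head results (35 voters total):
Brookfield vs Fairview: Fairview wins 18–17.
Brookfield vs Avon: Brookfield wins 19–16.
Fairview vs Avon: Avon wins 19–16.
No candidate beats all others: Brookfield beats Avon beats Fairview beats Brookfield, a majority cycle.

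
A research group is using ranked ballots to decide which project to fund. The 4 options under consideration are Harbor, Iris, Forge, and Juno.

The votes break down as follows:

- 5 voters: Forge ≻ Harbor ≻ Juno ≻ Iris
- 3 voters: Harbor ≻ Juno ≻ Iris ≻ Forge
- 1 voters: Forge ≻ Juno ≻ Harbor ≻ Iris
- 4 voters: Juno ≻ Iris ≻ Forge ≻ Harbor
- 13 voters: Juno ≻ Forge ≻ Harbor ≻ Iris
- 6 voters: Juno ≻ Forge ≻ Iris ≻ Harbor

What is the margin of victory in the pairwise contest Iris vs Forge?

Ballots ranking Iris above Forge: 3+4 = 7.
Ballots ranking Forge above Iris: 5+1+13+6 = 25.
Forge wins 25–7, a margin of 18.

18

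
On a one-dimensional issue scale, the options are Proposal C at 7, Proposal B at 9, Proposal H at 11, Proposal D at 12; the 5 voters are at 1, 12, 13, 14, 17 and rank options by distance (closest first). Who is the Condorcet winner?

Proposal D

With single-peaked preferences on a line, the Condorcet winner is the candidate closest to the median voter.
The median voter (position 13) is closest to Proposal D at 12.
Check: Proposal D vs Proposal C — voters closer to Proposal D: 4 of 5.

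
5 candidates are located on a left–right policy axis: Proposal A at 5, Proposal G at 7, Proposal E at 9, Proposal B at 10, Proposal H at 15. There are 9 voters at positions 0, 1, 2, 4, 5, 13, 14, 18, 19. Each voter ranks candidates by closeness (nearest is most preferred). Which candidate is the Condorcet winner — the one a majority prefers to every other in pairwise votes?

Proposal A

With single-peaked preferences on a line, the Condorcet winner is the candidate closest to the median voter.
The median voter (position 5) is closest to Proposal A at 5.
Check: Proposal A vs Proposal H — voters closer to Proposal A: 5 of 9.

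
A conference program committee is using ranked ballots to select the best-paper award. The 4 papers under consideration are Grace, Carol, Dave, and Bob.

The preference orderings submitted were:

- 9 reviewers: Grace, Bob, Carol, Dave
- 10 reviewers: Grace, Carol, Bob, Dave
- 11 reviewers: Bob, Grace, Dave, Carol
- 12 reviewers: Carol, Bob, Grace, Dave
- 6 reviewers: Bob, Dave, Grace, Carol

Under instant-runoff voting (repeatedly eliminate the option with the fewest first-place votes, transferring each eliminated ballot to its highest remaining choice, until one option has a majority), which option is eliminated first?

Round 1: Grace 19, Bob 17, Carol 12, Dave 0. Dave has the fewest and is eliminated.
Round 2: Grace 19, Bob 17, Carol 12. Carol has the fewest and is eliminated.
Round 3: Bob 29, Grace 19. Bob has a majority.

Dave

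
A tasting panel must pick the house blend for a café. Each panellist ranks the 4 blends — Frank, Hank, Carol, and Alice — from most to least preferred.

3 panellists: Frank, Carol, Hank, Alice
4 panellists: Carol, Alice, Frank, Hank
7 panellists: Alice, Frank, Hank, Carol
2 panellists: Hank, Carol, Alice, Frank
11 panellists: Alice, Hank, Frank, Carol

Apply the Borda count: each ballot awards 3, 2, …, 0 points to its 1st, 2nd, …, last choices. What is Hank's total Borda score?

38

Borda scores:
  Frank: 3·3 + 4·1 + 7·2 + 2·0 + 11·1 = 38
  Hank: 3·1 + 4·0 + 7·1 + 2·3 + 11·2 = 38
  Carol: 3·2 + 4·3 + 7·0 + 2·2 + 11·0 = 22
  Alice: 3·0 + 4·2 + 7·3 + 2·1 + 11·3 = 64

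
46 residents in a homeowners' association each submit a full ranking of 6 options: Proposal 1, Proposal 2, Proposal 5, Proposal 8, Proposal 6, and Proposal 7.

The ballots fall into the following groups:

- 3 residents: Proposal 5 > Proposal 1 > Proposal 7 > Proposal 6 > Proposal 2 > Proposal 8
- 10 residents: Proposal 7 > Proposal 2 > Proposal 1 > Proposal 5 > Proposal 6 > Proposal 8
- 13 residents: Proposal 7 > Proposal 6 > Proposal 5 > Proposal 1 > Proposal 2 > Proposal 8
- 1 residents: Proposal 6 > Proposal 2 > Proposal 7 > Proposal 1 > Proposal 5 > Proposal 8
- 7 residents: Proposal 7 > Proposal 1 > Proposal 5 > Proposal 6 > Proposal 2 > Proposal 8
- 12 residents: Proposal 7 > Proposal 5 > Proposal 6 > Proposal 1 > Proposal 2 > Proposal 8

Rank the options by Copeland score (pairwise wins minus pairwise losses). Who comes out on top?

Pairwise results:
  Proposal 1 vs Proposal 2: Proposal 1 wins 35–11.
  Proposal 1 vs Proposal 5: Proposal 5 wins 28–18.
  Proposal 1 vs Proposal 8: Proposal 1 wins 46–0.
  Proposal 1 vs Proposal 6: Proposal 6 wins 26–20.
  Proposal 1 vs Proposal 7: Proposal 7 wins 43–3.
  Proposal 2 vs Proposal 5: Proposal 5 wins 35–11.
  Proposal 2 vs Proposal 8: Proposal 2 wins 46–0.
  Proposal 2 vs Proposal 6: Proposal 6 wins 36–10.
  Proposal 2 vs Proposal 7: Proposal 7 wins 45–1.
  Proposal 5 vs Proposal 8: Proposal 5 wins 46–0.
  Proposal 5 vs Proposal 6: Proposal 5 wins 32–14.
  Proposal 5 vs Proposal 7: Proposal 7 wins 43–3.
  Proposal 8 vs Proposal 6: Proposal 6 wins 46–0.
  Proposal 8 vs Proposal 7: Proposal 7 wins 46–0.
  Proposal 6 vs Proposal 7: Proposal 7 wins 45–1.
Copeland scores (wins − losses):
  Proposal 1: 2 − 3 = -1
  Proposal 2: 1 − 4 = -3
  Proposal 5: 4 − 1 = 3
  Proposal 8: 0 − 5 = -5
  Proposal 6: 3 − 2 = 1
  Proposal 7: 5 − 0 = 5
Proposal 7 has the best Copeland score.

Proposal 7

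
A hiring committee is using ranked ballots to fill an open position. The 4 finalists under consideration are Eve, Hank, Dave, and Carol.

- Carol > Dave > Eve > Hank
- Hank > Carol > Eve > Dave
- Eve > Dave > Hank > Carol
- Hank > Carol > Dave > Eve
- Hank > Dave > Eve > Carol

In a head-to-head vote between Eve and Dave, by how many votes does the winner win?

1

Ballots ranking Eve above Dave: 2.
Ballots ranking Dave above Eve: 3.
Dave wins 3–2, a margin of 1.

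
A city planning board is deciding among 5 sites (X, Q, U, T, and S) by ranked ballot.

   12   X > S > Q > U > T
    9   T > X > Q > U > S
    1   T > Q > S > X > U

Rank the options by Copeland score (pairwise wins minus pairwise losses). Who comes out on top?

Pairwise results:
  X vs Q: X wins 21–1.
  X vs U: X wins 22–0.
  X vs T: X wins 12–10.
  X vs S: X wins 21–1.
  Q vs U: Q wins 22–0.
  Q vs T: Q wins 12–10.
  Q vs S: S wins 12–10.
  U vs T: U wins 12–10.
  U vs S: S wins 13–9.
  T vs S: S wins 12–10.
Copeland scores (wins − losses):
  X: 4 − 0 = 4
  Q: 2 − 2 = 0
  U: 1 − 3 = -2
  T: 0 − 4 = -4
  S: 3 − 1 = 2
X has the best Copeland score.

X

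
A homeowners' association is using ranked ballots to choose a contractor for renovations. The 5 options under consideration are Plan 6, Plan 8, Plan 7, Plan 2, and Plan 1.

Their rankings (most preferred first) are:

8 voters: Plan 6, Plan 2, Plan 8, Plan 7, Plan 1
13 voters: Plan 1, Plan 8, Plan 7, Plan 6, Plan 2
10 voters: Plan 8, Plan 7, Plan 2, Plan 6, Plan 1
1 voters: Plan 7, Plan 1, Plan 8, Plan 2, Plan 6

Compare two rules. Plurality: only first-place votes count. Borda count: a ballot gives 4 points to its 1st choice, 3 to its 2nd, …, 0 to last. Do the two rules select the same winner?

No

Plurality first-place counts: Plan 6 8, Plan 8 10, Plan 7 1, Plan 2 0, Plan 1 13 → Plan 1.
Borda totals: Plan 6 55, Plan 8 97, Plan 7 68, Plan 2 45, Plan 1 55 → Plan 8.
The two rules disagree: plurality picks Plan 1, Borda picks Plan 8.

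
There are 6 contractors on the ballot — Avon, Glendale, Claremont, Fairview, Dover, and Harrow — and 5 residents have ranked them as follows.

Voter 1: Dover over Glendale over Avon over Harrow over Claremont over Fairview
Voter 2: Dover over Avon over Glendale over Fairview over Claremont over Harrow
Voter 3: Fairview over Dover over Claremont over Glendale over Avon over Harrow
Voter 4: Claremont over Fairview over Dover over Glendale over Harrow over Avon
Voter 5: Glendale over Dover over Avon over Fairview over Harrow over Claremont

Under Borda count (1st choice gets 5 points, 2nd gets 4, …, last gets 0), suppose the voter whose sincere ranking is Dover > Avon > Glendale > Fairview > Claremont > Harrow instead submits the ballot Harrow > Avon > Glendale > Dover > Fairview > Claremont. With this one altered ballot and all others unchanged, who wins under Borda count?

Borda totals with the altered ballot: Avon 11, Glendale 16, Claremont 9, Fairview 12, Dover 18, Harrow 9.
The winner is unchanged: still Dover.

Dover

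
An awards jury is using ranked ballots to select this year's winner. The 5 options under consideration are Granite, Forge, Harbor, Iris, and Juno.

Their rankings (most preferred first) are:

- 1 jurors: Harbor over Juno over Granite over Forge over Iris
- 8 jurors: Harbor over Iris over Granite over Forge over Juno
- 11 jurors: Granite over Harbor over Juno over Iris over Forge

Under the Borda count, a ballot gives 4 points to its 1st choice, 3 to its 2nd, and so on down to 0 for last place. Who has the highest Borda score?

Borda scores:
  Granite: 2 + 8·2 + 11·4 = 62
  Forge: 1 + 8·1 + 11·0 = 9
  Harbor: 4 + 8·4 + 11·3 = 69
  Iris: 0 + 8·3 + 11·1 = 35
  Juno: 3 + 8·0 + 11·2 = 25
Harbor has the highest total.

Harbor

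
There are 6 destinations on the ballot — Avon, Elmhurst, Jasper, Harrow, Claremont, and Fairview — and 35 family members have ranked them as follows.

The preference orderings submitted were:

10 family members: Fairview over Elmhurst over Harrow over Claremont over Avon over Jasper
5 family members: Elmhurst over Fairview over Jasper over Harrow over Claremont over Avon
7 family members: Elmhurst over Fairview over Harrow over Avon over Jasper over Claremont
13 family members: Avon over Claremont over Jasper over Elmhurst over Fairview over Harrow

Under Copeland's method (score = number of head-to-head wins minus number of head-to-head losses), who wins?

Elmhurst

Pairwise results:
  Avon vs Elmhurst: Elmhurst wins 22–13.
  Avon vs Jasper: Avon wins 30–5.
  Avon vs Harrow: Harrow wins 22–13.
  Avon vs Claremont: Avon wins 20–15.
  Avon vs Fairview: Fairview wins 22–13.
  Elmhurst vs Jasper: Elmhurst wins 22–13.
  Elmhurst vs Harrow: Elmhurst wins 35–0.
  Elmhurst vs Claremont: Elmhurst wins 22–13.
  Elmhurst vs Fairview: Elmhurst wins 25–10.
  Jasper vs Harrow: Jasper wins 18–17.
  Jasper vs Claremont: Claremont wins 23–12.
  Jasper vs Fairview: Fairview wins 22–13.
  Harrow vs Claremont: Harrow wins 22–13.
  Harrow vs Fairview: Fairview wins 35–0.
  Claremont vs Fairview: Fairview wins 22–13.
Copeland scores (wins − losses):
  Avon: 2 − 3 = -1
  Elmhurst: 5 − 0 = 5
  Jasper: 1 − 4 = -3
  Harrow: 2 − 3 = -1
  Claremont: 1 − 4 = -3
  Fairview: 4 − 1 = 3
Elmhurst has the best Copeland score.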